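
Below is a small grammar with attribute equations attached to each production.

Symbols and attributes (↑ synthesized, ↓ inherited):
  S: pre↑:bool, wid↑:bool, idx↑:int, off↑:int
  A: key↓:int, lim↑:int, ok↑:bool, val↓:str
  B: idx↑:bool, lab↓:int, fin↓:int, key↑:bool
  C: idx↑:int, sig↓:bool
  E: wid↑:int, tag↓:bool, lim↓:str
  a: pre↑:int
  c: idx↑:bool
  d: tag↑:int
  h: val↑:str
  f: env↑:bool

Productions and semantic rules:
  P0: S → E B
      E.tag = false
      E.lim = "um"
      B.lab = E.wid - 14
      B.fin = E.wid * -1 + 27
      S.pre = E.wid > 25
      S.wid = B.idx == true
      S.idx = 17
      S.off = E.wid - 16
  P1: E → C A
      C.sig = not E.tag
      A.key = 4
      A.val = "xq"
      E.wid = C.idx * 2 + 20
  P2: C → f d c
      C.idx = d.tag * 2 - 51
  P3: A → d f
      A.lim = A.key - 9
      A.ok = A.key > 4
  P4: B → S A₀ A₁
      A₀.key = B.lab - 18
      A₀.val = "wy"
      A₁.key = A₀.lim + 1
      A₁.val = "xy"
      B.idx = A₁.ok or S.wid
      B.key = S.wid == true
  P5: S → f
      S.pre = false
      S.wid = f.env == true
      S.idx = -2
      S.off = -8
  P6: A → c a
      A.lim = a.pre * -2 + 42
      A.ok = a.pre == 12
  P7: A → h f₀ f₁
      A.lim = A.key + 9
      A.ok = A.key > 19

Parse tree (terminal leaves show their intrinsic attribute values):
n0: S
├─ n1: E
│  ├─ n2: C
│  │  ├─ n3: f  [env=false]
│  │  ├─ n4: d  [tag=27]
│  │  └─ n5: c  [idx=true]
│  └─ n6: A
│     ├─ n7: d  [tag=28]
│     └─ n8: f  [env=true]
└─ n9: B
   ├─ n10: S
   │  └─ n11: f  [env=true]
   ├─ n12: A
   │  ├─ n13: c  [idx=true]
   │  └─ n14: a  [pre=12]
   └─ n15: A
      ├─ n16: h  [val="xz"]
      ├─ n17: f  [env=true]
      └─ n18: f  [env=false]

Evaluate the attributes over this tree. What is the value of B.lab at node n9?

12

1. n1.tag = false  [false]
2. n1.lim = "um"  ["um"]
3. n2.sig = true  [not E.tag]
4. n3.env = false  [terminal]
5. n4.tag = 27  [terminal]
6. n5.idx = true  [terminal]
7. n2.idx = 3  [d.tag * 2 - 51]
8. n6.key = 4  [4]
9. n6.val = "xq"  ["xq"]
10. n7.tag = 28  [terminal]
11. n8.env = true  [terminal]
12. n6.lim = -5  [A.key - 9]
13. n6.ok = false  [A.key > 4]
14. n1.wid = 26  [C.idx * 2 + 20]
15. n9.lab = 12  [E.wid - 14]
16. n9.fin = 1  [E.wid * -1 + 27]
17. n11.env = true  [terminal]
18. n10.pre = false  [false]
19. n10.wid = true  [f.env == true]
20. n10.idx = -2  [-2]
21. n10.off = -8  [-8]
22. n12.key = -6  [B.lab - 18]
23. n12.val = "wy"  ["wy"]
24. n13.idx = true  [terminal]
25. n14.pre = 12  [terminal]
26. n12.lim = 18  [a.pre * -2 + 42]
27. n12.ok = true  [a.pre == 12]
28. n15.key = 19  [A₀.lim + 1]
29. n15.val = "xy"  ["xy"]
30. n16.val = "xz"  [terminal]
31. n17.env = true  [terminal]
32. n18.env = false  [terminal]
33. n15.lim = 28  [A.key + 9]
34. n15.ok = false  [A.key > 19]
35. n9.idx = true  [A₁.ok or S.wid]
36. n9.key = true  [S.wid == true]
37. n0.pre = true  [E.wid > 25]
38. n0.wid = true  [B.idx == true]
39. n0.idx = 17  [17]
40. n0.off = 10  [E.wid - 16]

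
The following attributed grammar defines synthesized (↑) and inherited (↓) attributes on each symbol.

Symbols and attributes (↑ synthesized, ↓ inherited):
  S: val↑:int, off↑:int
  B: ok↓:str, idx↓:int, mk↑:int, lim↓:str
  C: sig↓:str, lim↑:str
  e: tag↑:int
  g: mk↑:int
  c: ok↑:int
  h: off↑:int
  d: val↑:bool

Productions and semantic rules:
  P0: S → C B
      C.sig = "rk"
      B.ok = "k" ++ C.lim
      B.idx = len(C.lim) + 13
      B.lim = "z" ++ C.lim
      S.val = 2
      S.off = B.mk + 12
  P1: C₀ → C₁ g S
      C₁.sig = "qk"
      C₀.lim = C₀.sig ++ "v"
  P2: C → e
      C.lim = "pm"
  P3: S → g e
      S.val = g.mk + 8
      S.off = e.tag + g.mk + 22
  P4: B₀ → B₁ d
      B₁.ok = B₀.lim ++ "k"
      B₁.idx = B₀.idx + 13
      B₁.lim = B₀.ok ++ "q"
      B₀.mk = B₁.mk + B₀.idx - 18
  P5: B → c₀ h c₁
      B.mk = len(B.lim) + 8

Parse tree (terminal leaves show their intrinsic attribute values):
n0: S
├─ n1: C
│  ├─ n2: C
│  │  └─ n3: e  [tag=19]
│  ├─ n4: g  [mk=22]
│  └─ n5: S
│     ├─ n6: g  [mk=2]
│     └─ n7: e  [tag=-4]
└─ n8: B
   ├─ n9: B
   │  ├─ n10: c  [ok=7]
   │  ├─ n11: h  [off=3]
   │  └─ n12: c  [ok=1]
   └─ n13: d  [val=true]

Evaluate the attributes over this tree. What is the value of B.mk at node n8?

1. n1.sig = "rk"  ["rk"]
2. n2.sig = "qk"  ["qk"]
3. n3.tag = 19  [terminal]
4. n2.lim = "pm"  ["pm"]
5. n4.mk = 22  [terminal]
6. n6.mk = 2  [terminal]
7. n7.tag = -4  [terminal]
8. n5.val = 10  [g.mk + 8]
9. n5.off = 20  [e.tag + g.mk + 22]
10. n1.lim = "rkv"  [C₀.sig ++ "v"]
11. n8.ok = "krkv"  ["k" ++ C.lim]
12. n8.idx = 16  [len(C.lim) + 13]
13. n8.lim = "zrkv"  ["z" ++ C.lim]
14. n9.ok = "zrkvk"  [B₀.lim ++ "k"]
15. n9.idx = 29  [B₀.idx + 13]
16. n9.lim = "krkvq"  [B₀.ok ++ "q"]
17. n10.ok = 7  [terminal]
18. n11.off = 3  [terminal]
19. n12.ok = 1  [terminal]
20. n9.mk = 13  [len(B.lim) + 8]
21. n13.val = true  [terminal]
22. n8.mk = 11  [B₁.mk + B₀.idx - 18]
23. n0.val = 2  [2]
24. n0.off = 23  [B.mk + 12]

11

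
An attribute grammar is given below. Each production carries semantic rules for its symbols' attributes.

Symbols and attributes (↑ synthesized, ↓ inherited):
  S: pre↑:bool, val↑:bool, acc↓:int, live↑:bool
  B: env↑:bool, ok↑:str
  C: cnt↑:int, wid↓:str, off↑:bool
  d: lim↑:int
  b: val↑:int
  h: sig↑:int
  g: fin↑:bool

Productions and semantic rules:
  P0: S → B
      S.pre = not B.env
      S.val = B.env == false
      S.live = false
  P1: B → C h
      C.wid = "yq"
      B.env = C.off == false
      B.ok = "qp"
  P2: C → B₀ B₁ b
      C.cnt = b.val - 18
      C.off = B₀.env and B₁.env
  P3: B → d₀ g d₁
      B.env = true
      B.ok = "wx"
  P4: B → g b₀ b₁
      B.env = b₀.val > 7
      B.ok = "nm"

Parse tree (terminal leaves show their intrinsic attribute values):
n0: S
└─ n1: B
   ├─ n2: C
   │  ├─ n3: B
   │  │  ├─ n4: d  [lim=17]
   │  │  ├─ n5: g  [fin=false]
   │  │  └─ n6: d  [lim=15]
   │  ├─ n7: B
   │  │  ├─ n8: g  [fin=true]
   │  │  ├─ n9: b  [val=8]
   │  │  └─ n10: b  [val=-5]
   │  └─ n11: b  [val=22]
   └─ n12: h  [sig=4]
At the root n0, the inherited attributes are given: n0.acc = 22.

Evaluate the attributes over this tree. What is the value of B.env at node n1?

false

1. n0.acc = 22  [given at root]
2. n2.wid = "yq"  ["yq"]
3. n4.lim = 17  [terminal]
4. n5.fin = false  [terminal]
5. n6.lim = 15  [terminal]
6. n3.env = true  [true]
7. n3.ok = "wx"  ["wx"]
8. n8.fin = true  [terminal]
9. n9.val = 8  [terminal]
10. n10.val = -5  [terminal]
11. n7.env = true  [b₀.val > 7]
12. n7.ok = "nm"  ["nm"]
13. n11.val = 22  [terminal]
14. n2.cnt = 4  [b.val - 18]
15. n2.off = true  [B₀.env and B₁.env]
16. n12.sig = 4  [terminal]
17. n1.env = false  [C.off == false]
18. n1.ok = "qp"  ["qp"]
19. n0.pre = true  [not B.env]
20. n0.val = true  [B.env == false]
21. n0.live = false  [false]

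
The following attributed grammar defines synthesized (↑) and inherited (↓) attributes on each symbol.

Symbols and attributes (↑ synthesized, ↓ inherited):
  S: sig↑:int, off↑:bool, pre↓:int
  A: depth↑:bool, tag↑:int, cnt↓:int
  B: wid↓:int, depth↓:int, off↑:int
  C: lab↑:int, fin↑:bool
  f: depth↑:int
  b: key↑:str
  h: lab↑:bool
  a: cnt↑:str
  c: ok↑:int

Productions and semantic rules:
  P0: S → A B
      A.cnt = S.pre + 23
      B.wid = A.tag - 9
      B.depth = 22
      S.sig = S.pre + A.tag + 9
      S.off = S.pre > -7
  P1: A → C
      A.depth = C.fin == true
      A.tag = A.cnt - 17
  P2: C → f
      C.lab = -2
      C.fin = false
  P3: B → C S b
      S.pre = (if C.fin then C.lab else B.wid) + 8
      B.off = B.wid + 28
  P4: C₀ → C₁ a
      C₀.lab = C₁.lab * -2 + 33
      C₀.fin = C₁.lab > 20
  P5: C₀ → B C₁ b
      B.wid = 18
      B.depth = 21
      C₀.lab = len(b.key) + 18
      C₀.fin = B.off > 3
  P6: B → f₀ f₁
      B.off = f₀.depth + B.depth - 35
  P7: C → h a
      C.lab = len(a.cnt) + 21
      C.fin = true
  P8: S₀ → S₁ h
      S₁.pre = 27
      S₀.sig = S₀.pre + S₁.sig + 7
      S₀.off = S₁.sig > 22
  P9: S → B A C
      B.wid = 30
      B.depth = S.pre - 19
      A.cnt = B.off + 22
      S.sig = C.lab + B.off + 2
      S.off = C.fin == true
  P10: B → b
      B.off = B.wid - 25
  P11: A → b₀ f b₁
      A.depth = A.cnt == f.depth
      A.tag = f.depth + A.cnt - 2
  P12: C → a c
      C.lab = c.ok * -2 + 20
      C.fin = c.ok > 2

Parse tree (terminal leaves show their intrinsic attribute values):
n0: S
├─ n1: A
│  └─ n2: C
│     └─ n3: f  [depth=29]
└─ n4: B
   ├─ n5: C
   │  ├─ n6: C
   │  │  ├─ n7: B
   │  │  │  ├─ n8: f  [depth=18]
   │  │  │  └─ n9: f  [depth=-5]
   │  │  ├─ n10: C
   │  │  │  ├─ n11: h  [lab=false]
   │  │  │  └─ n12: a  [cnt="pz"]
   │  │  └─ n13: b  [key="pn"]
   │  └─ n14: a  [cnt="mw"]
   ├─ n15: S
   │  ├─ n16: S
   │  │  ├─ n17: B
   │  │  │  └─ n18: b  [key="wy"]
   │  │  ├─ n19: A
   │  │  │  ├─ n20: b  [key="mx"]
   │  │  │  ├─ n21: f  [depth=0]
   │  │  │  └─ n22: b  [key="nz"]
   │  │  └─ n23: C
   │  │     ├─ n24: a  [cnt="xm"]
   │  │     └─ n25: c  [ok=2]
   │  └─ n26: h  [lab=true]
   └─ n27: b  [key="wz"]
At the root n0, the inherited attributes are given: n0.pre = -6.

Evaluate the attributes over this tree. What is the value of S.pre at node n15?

1. n0.pre = -6  [given at root]
2. n1.cnt = 17  [S.pre + 23]
3. n3.depth = 29  [terminal]
4. n2.lab = -2  [-2]
5. n2.fin = false  [false]
6. n1.depth = false  [C.fin == true]
7. n1.tag = 0  [A.cnt - 17]
8. n4.wid = -9  [A.tag - 9]
9. n4.depth = 22  [22]
10. n7.wid = 18  [18]
11. n7.depth = 21  [21]
12. n8.depth = 18  [terminal]
13. n9.depth = -5  [terminal]
14. n7.off = 4  [f₀.depth + B.depth - 35]
15. n11.lab = false  [terminal]
16. n12.cnt = "pz"  [terminal]
17. n10.lab = 23  [len(a.cnt) + 21]
18. n10.fin = true  [true]
19. n13.key = "pn"  [terminal]
20. n6.lab = 20  [len(b.key) + 18]
21. n6.fin = true  [B.off > 3]
22. n14.cnt = "mw"  [terminal]
23. n5.lab = -7  [C₁.lab * -2 + 33]
24. n5.fin = false  [C₁.lab > 20]
25. n15.pre = -1  [(if C.fin then C.lab else B.wid) + 8]
26. n16.pre = 27  [27]
27. n17.wid = 30  [30]
28. n17.depth = 8  [S.pre - 19]
29. n18.key = "wy"  [terminal]
30. n17.off = 5  [B.wid - 25]
31. n19.cnt = 27  [B.off + 22]
32. n20.key = "mx"  [terminal]
33. n21.depth = 0  [terminal]
34. n22.key = "nz"  [terminal]
35. n19.depth = false  [A.cnt == f.depth]
36. n19.tag = 25  [f.depth + A.cnt - 2]
37. n24.cnt = "xm"  [terminal]
38. n25.ok = 2  [terminal]
39. n23.lab = 16  [c.ok * -2 + 20]
40. n23.fin = false  [c.ok > 2]
41. n16.sig = 23  [C.lab + B.off + 2]
42. n16.off = false  [C.fin == true]
43. n26.lab = true  [terminal]
44. n15.sig = 29  [S₀.pre + S₁.sig + 7]
45. n15.off = true  [S₁.sig > 22]
46. n27.key = "wz"  [terminal]
47. n4.off = 19  [B.wid + 28]
48. n0.sig = 3  [S.pre + A.tag + 9]
49. n0.off = true  [S.pre > -7]

-1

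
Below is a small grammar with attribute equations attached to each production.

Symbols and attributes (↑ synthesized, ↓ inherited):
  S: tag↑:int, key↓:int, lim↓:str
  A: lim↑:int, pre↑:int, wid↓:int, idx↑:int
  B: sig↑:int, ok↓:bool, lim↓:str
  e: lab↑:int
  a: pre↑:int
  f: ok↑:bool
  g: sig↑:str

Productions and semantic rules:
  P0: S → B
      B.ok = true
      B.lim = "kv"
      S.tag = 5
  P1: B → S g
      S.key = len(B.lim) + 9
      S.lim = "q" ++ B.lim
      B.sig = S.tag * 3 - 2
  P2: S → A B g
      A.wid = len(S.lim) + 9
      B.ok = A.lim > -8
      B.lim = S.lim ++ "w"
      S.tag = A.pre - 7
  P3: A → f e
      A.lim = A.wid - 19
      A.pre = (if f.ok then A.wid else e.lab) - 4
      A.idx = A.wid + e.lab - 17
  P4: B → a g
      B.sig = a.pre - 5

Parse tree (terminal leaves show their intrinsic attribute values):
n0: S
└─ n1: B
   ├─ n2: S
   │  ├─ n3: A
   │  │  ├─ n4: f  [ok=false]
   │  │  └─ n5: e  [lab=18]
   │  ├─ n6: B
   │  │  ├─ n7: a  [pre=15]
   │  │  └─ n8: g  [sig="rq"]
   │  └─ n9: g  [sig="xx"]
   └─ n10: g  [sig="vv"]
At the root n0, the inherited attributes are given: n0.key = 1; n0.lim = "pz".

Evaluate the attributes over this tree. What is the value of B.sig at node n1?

19

1. n0.key = 1  [given at root]
2. n0.lim = "pz"  [given at root]
3. n1.ok = true  [true]
4. n1.lim = "kv"  ["kv"]
5. n2.key = 11  [len(B.lim) + 9]
6. n2.lim = "qkv"  ["q" ++ B.lim]
7. n3.wid = 12  [len(S.lim) + 9]
8. n4.ok = false  [terminal]
9. n5.lab = 18  [terminal]
10. n3.lim = -7  [A.wid - 19]
11. n3.pre = 14  [(if f.ok then A.wid else e.lab) - 4]
12. n3.idx = 13  [A.wid + e.lab - 17]
13. n6.ok = true  [A.lim > -8]
14. n6.lim = "qkvw"  [S.lim ++ "w"]
15. n7.pre = 15  [terminal]
16. n8.sig = "rq"  [terminal]
17. n6.sig = 10  [a.pre - 5]
18. n9.sig = "xx"  [terminal]
19. n2.tag = 7  [A.pre - 7]
20. n10.sig = "vv"  [terminal]
21. n1.sig = 19  [S.tag * 3 - 2]
22. n0.tag = 5  [5]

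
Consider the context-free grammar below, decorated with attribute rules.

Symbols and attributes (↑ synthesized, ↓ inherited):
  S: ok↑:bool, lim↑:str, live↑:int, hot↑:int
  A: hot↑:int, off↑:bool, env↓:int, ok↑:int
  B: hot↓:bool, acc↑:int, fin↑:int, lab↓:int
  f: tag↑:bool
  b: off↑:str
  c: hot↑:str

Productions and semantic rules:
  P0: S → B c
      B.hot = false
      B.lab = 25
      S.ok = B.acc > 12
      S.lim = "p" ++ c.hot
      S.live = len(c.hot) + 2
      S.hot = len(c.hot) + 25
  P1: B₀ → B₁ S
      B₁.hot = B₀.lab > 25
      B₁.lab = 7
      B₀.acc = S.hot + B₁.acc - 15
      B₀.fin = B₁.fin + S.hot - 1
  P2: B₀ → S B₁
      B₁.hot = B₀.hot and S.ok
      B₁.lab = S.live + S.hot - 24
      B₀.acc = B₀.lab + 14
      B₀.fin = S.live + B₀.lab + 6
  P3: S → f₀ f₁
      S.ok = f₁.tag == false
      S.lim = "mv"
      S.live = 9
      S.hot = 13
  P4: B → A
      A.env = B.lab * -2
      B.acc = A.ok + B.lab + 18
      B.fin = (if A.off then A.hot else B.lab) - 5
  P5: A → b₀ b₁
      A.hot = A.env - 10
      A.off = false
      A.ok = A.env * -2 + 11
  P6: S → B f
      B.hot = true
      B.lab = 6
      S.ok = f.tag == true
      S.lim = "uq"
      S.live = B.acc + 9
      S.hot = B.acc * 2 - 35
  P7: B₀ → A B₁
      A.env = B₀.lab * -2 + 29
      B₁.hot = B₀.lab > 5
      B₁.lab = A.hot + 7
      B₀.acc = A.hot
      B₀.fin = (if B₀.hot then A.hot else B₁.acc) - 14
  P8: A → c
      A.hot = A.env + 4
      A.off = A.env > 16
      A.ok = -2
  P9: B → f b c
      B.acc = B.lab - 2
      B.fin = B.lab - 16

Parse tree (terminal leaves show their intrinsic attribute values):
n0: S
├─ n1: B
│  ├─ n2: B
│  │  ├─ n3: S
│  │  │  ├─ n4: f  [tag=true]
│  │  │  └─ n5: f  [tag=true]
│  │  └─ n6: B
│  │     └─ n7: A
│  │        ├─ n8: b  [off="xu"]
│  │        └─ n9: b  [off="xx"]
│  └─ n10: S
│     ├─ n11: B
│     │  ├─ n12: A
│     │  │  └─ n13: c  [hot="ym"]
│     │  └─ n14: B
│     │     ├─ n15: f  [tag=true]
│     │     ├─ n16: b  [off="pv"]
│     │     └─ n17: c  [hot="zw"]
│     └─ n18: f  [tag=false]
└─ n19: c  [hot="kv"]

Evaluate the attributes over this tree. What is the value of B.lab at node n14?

28

1. n1.hot = false  [false]
2. n1.lab = 25  [25]
3. n2.hot = false  [B₀.lab > 25]
4. n2.lab = 7  [7]
5. n4.tag = true  [terminal]
6. n5.tag = true  [terminal]
7. n3.ok = false  [f₁.tag == false]
8. n3.lim = "mv"  ["mv"]
9. n3.live = 9  [9]
10. n3.hot = 13  [13]
11. n6.hot = false  [B₀.hot and S.ok]
12. n6.lab = -2  [S.live + S.hot - 24]
13. n7.env = 4  [B.lab * -2]
14. n8.off = "xu"  [terminal]
15. n9.off = "xx"  [terminal]
16. n7.hot = -6  [A.env - 10]
17. n7.off = false  [false]
18. n7.ok = 3  [A.env * -2 + 11]
19. n6.acc = 19  [A.ok + B.lab + 18]
20. n6.fin = -7  [(if A.off then A.hot else B.lab) - 5]
21. n2.acc = 21  [B₀.lab + 14]
22. n2.fin = 22  [S.live + B₀.lab + 6]
23. n11.hot = true  [true]
24. n11.lab = 6  [6]
25. n12.env = 17  [B₀.lab * -2 + 29]
26. n13.hot = "ym"  [terminal]
27. n12.hot = 21  [A.env + 4]
28. n12.off = true  [A.env > 16]
29. n12.ok = -2  [-2]
30. n14.hot = true  [B₀.lab > 5]
31. n14.lab = 28  [A.hot + 7]
32. n15.tag = true  [terminal]
33. n16.off = "pv"  [terminal]
34. n17.hot = "zw"  [terminal]
35. n14.acc = 26  [B.lab - 2]
36. n14.fin = 12  [B.lab - 16]
37. n11.acc = 21  [A.hot]
38. n11.fin = 7  [(if B₀.hot then A.hot else B₁.acc) - 14]
39. n18.tag = false  [terminal]
40. n10.ok = false  [f.tag == true]
41. n10.lim = "uq"  ["uq"]
42. n10.live = 30  [B.acc + 9]
43. n10.hot = 7  [B.acc * 2 - 35]
44. n1.acc = 13  [S.hot + B₁.acc - 15]
45. n1.fin = 28  [B₁.fin + S.hot - 1]
46. n19.hot = "kv"  [terminal]
47. n0.ok = true  [B.acc > 12]
48. n0.lim = "pkv"  ["p" ++ c.hot]
49. n0.live = 4  [len(c.hot) + 2]
50. n0.hot = 27  [len(c.hot) + 25]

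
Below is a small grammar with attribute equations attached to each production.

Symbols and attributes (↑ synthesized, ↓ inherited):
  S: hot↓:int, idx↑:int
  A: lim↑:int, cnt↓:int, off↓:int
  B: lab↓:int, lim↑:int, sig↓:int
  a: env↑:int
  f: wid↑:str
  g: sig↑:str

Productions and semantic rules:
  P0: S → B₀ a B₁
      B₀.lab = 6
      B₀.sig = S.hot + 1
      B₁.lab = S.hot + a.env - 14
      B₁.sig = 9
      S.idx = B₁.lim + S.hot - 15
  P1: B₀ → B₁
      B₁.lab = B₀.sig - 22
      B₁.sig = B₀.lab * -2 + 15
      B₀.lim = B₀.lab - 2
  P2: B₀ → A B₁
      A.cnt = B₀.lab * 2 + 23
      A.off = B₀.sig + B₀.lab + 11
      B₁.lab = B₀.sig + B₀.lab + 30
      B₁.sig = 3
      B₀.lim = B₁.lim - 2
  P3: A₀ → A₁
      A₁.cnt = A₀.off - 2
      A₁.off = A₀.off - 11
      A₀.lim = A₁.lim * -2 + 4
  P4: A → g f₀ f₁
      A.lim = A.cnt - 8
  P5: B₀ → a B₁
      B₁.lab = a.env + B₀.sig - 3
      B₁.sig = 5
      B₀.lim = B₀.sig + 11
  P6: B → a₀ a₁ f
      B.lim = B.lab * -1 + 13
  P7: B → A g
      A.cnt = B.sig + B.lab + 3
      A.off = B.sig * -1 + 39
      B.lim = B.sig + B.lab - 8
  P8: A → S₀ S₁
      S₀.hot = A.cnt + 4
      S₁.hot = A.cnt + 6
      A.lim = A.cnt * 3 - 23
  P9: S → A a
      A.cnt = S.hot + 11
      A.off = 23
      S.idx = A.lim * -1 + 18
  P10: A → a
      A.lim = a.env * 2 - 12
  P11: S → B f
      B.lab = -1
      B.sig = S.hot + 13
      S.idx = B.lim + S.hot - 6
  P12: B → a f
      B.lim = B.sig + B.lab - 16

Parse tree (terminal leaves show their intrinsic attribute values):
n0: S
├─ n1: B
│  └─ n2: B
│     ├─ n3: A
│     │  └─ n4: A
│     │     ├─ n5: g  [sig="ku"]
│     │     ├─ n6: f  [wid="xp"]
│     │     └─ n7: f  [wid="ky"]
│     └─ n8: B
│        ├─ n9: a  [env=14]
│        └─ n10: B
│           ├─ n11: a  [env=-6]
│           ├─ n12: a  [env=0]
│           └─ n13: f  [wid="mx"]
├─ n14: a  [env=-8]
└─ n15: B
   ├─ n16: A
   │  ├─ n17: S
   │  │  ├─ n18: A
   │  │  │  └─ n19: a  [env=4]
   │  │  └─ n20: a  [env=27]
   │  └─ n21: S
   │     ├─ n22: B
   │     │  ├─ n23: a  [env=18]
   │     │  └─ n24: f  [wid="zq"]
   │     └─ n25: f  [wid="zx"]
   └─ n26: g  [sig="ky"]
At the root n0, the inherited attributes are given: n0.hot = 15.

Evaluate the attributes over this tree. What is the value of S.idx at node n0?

-6

1. n0.hot = 15  [given at root]
2. n1.lab = 6  [6]
3. n1.sig = 16  [S.hot + 1]
4. n2.lab = -6  [B₀.sig - 22]
5. n2.sig = 3  [B₀.lab * -2 + 15]
6. n3.cnt = 11  [B₀.lab * 2 + 23]
7. n3.off = 8  [B₀.sig + B₀.lab + 11]
8. n4.cnt = 6  [A₀.off - 2]
9. n4.off = -3  [A₀.off - 11]
10. n5.sig = "ku"  [terminal]
11. n6.wid = "xp"  [terminal]
12. n7.wid = "ky"  [terminal]
13. n4.lim = -2  [A.cnt - 8]
14. n3.lim = 8  [A₁.lim * -2 + 4]
15. n8.lab = 27  [B₀.sig + B₀.lab + 30]
16. n8.sig = 3  [3]
17. n9.env = 14  [terminal]
18. n10.lab = 14  [a.env + B₀.sig - 3]
19. n10.sig = 5  [5]
20. n11.env = -6  [terminal]
21. n12.env = 0  [terminal]
22. n13.wid = "mx"  [terminal]
23. n10.lim = -1  [B.lab * -1 + 13]
24. n8.lim = 14  [B₀.sig + 11]
25. n2.lim = 12  [B₁.lim - 2]
26. n1.lim = 4  [B₀.lab - 2]
27. n14.env = -8  [terminal]
28. n15.lab = -7  [S.hot + a.env - 14]
29. n15.sig = 9  [9]
30. n16.cnt = 5  [B.sig + B.lab + 3]
31. n16.off = 30  [B.sig * -1 + 39]
32. n17.hot = 9  [A.cnt + 4]
33. n18.cnt = 20  [S.hot + 11]
34. n18.off = 23  [23]
35. n19.env = 4  [terminal]
36. n18.lim = -4  [a.env * 2 - 12]
37. n20.env = 27  [terminal]
38. n17.idx = 22  [A.lim * -1 + 18]
39. n21.hot = 11  [A.cnt + 6]
40. n22.lab = -1  [-1]
41. n22.sig = 24  [S.hot + 13]
42. n23.env = 18  [terminal]
43. n24.wid = "zq"  [terminal]
44. n22.lim = 7  [B.sig + B.lab - 16]
45. n25.wid = "zx"  [terminal]
46. n21.idx = 12  [B.lim + S.hot - 6]
47. n16.lim = -8  [A.cnt * 3 - 23]
48. n26.sig = "ky"  [terminal]
49. n15.lim = -6  [B.sig + B.lab - 8]
50. n0.idx = -6  [B₁.lim + S.hot - 15]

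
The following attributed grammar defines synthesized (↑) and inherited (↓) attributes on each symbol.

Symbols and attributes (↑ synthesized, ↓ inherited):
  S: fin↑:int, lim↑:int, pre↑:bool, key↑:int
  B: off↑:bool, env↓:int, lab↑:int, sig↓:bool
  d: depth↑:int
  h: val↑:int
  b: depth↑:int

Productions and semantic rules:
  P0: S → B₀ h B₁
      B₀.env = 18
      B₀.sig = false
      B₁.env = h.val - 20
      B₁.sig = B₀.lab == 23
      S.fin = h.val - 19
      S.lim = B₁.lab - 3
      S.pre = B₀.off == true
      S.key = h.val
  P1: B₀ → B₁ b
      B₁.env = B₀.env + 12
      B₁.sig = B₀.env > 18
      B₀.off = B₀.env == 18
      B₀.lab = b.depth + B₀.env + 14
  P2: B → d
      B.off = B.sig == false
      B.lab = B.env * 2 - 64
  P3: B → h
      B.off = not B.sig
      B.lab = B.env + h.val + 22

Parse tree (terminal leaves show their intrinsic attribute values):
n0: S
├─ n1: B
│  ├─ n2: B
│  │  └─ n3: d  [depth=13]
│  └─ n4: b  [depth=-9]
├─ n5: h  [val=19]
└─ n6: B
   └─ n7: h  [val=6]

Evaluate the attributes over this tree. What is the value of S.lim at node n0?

24

1. n1.env = 18  [18]
2. n1.sig = false  [false]
3. n2.env = 30  [B₀.env + 12]
4. n2.sig = false  [B₀.env > 18]
5. n3.depth = 13  [terminal]
6. n2.off = true  [B.sig == false]
7. n2.lab = -4  [B.env * 2 - 64]
8. n4.depth = -9  [terminal]
9. n1.off = true  [B₀.env == 18]
10. n1.lab = 23  [b.depth + B₀.env + 14]
11. n5.val = 19  [terminal]
12. n6.env = -1  [h.val - 20]
13. n6.sig = true  [B₀.lab == 23]
14. n7.val = 6  [terminal]
15. n6.off = false  [not B.sig]
16. n6.lab = 27  [B.env + h.val + 22]
17. n0.fin = 0  [h.val - 19]
18. n0.lim = 24  [B₁.lab - 3]
19. n0.pre = true  [B₀.off == true]
20. n0.key = 19  [h.val]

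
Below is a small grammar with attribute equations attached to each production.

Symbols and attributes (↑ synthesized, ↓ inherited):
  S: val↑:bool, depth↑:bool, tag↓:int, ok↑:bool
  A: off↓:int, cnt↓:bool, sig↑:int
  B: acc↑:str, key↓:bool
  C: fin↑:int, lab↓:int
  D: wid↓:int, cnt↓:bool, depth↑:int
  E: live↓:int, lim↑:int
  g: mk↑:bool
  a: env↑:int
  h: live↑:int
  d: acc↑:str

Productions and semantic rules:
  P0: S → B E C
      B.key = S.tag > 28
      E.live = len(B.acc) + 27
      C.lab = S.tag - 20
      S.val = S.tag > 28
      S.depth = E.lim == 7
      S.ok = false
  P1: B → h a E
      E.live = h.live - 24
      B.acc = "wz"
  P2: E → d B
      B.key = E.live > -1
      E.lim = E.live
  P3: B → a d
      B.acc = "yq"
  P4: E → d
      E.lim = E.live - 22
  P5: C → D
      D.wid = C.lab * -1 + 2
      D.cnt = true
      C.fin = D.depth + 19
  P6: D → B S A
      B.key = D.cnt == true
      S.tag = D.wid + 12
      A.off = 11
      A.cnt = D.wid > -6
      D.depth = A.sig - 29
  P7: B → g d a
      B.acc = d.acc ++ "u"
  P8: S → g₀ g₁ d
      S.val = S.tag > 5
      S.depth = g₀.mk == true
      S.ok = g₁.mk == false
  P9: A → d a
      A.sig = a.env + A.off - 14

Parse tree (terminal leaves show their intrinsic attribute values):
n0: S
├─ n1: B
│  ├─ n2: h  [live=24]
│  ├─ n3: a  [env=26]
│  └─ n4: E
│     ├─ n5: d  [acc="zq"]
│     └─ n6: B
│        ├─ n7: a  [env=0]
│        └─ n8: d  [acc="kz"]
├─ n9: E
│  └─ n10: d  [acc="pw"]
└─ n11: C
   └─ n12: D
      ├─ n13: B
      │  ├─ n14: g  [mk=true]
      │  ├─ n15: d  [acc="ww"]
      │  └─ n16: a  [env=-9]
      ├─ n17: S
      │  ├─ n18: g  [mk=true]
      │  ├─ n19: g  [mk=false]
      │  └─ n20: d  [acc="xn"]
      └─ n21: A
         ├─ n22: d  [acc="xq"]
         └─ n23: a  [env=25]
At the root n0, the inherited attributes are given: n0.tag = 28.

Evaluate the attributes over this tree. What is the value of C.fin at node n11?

12

1. n0.tag = 28  [given at root]
2. n1.key = false  [S.tag > 28]
3. n2.live = 24  [terminal]
4. n3.env = 26  [terminal]
5. n4.live = 0  [h.live - 24]
6. n5.acc = "zq"  [terminal]
7. n6.key = true  [E.live > -1]
8. n7.env = 0  [terminal]
9. n8.acc = "kz"  [terminal]
10. n6.acc = "yq"  ["yq"]
11. n4.lim = 0  [E.live]
12. n1.acc = "wz"  ["wz"]
13. n9.live = 29  [len(B.acc) + 27]
14. n10.acc = "pw"  [terminal]
15. n9.lim = 7  [E.live - 22]
16. n11.lab = 8  [S.tag - 20]
17. n12.wid = -6  [C.lab * -1 + 2]
18. n12.cnt = true  [true]
19. n13.key = true  [D.cnt == true]
20. n14.mk = true  [terminal]
21. n15.acc = "ww"  [terminal]
22. n16.env = -9  [terminal]
23. n13.acc = "wwu"  [d.acc ++ "u"]
24. n17.tag = 6  [D.wid + 12]
25. n18.mk = true  [terminal]
26. n19.mk = false  [terminal]
27. n20.acc = "xn"  [terminal]
28. n17.val = true  [S.tag > 5]
29. n17.depth = true  [g₀.mk == true]
30. n17.ok = true  [g₁.mk == false]
31. n21.off = 11  [11]
32. n21.cnt = false  [D.wid > -6]
33. n22.acc = "xq"  [terminal]
34. n23.env = 25  [terminal]
35. n21.sig = 22  [a.env + A.off - 14]
36. n12.depth = -7  [A.sig - 29]
37. n11.fin = 12  [D.depth + 19]
38. n0.val = false  [S.tag > 28]
39. n0.depth = true  [E.lim == 7]
40. n0.ok = false  [false]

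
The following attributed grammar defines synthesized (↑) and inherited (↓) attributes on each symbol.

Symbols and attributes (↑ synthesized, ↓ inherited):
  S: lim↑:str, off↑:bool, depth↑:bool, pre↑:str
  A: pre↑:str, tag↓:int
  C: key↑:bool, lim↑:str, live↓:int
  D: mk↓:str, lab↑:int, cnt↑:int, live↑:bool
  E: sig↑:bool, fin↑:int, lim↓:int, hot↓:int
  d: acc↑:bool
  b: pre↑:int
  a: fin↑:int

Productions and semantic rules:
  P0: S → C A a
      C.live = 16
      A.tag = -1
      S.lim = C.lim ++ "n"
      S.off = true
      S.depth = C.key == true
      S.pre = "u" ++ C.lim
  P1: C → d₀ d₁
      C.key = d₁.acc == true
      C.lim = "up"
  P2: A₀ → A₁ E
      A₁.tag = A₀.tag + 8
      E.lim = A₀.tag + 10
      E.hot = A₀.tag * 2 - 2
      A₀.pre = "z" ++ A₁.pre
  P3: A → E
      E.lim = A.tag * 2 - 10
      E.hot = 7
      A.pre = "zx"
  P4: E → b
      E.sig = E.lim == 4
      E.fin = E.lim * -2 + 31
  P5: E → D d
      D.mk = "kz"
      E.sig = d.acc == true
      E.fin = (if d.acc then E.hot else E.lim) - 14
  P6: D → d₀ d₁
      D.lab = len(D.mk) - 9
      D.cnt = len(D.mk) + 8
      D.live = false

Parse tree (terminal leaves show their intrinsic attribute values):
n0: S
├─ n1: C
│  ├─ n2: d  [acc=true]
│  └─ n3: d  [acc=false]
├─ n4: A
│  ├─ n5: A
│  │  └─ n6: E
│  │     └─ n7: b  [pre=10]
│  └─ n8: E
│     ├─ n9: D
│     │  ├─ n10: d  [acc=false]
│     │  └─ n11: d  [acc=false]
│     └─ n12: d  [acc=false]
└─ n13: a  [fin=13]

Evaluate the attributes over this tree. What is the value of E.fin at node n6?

1. n1.live = 16  [16]
2. n2.acc = true  [terminal]
3. n3.acc = false  [terminal]
4. n1.key = false  [d₁.acc == true]
5. n1.lim = "up"  ["up"]
6. n4.tag = -1  [-1]
7. n5.tag = 7  [A₀.tag + 8]
8. n6.lim = 4  [A.tag * 2 - 10]
9. n6.hot = 7  [7]
10. n7.pre = 10  [terminal]
11. n6.sig = true  [E.lim == 4]
12. n6.fin = 23  [E.lim * -2 + 31]
13. n5.pre = "zx"  ["zx"]
14. n8.lim = 9  [A₀.tag + 10]
15. n8.hot = -4  [A₀.tag * 2 - 2]
16. n9.mk = "kz"  ["kz"]
17. n10.acc = false  [terminal]
18. n11.acc = false  [terminal]
19. n9.lab = -7  [len(D.mk) - 9]
20. n9.cnt = 10  [len(D.mk) + 8]
21. n9.live = false  [false]
22. n12.acc = false  [terminal]
23. n8.sig = false  [d.acc == true]
24. n8.fin = -5  [(if d.acc then E.hot else E.lim) - 14]
25. n4.pre = "zzx"  ["z" ++ A₁.pre]
26. n13.fin = 13  [terminal]
27. n0.lim = "upn"  [C.lim ++ "n"]
28. n0.off = true  [true]
29. n0.depth = false  [C.key == true]
30. n0.pre = "uup"  ["u" ++ C.lim]

23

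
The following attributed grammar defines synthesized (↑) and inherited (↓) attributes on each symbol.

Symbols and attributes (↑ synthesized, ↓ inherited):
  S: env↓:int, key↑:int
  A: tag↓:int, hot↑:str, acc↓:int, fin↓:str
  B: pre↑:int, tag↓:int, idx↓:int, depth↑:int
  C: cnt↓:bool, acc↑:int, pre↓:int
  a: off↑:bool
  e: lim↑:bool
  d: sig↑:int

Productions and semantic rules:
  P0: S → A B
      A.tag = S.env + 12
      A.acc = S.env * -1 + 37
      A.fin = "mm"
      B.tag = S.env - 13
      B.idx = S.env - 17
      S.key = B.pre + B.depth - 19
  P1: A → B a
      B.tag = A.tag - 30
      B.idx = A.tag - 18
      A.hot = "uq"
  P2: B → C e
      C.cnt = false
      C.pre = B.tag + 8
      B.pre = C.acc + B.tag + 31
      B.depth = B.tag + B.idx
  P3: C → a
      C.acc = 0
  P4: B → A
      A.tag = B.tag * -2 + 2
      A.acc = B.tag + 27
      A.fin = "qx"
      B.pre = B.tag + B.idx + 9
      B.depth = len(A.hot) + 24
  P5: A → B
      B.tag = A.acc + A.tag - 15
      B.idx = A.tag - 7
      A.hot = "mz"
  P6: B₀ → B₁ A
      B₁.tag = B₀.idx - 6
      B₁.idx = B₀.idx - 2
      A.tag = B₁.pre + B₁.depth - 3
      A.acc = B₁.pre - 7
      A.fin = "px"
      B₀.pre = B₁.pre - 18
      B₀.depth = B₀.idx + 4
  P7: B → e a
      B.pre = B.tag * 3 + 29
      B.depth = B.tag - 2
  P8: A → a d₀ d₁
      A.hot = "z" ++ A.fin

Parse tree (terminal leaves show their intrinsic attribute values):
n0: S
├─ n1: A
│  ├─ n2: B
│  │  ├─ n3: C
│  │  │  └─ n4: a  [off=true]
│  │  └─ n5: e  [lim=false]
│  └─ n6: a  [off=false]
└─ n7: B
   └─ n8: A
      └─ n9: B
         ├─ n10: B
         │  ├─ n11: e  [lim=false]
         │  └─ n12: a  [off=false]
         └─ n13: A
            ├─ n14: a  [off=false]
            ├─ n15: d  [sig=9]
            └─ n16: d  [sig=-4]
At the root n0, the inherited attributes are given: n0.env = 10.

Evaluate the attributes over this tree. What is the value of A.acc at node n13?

1. n0.env = 10  [given at root]
2. n1.tag = 22  [S.env + 12]
3. n1.acc = 27  [S.env * -1 + 37]
4. n1.fin = "mm"  ["mm"]
5. n2.tag = -8  [A.tag - 30]
6. n2.idx = 4  [A.tag - 18]
7. n3.cnt = false  [false]
8. n3.pre = 0  [B.tag + 8]
9. n4.off = true  [terminal]
10. n3.acc = 0  [0]
11. n5.lim = false  [terminal]
12. n2.pre = 23  [C.acc + B.tag + 31]
13. n2.depth = -4  [B.tag + B.idx]
14. n6.off = false  [terminal]
15. n1.hot = "uq"  ["uq"]
16. n7.tag = -3  [S.env - 13]
17. n7.idx = -7  [S.env - 17]
18. n8.tag = 8  [B.tag * -2 + 2]
19. n8.acc = 24  [B.tag + 27]
20. n8.fin = "qx"  ["qx"]
21. n9.tag = 17  [A.acc + A.tag - 15]
22. n9.idx = 1  [A.tag - 7]
23. n10.tag = -5  [B₀.idx - 6]
24. n10.idx = -1  [B₀.idx - 2]
25. n11.lim = false  [terminal]
26. n12.off = false  [terminal]
27. n10.pre = 14  [B.tag * 3 + 29]
28. n10.depth = -7  [B.tag - 2]
29. n13.tag = 4  [B₁.pre + B₁.depth - 3]
30. n13.acc = 7  [B₁.pre - 7]
31. n13.fin = "px"  ["px"]
32. n14.off = false  [terminal]
33. n15.sig = 9  [terminal]
34. n16.sig = -4  [terminal]
35. n13.hot = "zpx"  ["z" ++ A.fin]
36. n9.pre = -4  [B₁.pre - 18]
37. n9.depth = 5  [B₀.idx + 4]
38. n8.hot = "mz"  ["mz"]
39. n7.pre = -1  [B.tag + B.idx + 9]
40. n7.depth = 26  [len(A.hot) + 24]
41. n0.key = 6  [B.pre + B.depth - 19]

7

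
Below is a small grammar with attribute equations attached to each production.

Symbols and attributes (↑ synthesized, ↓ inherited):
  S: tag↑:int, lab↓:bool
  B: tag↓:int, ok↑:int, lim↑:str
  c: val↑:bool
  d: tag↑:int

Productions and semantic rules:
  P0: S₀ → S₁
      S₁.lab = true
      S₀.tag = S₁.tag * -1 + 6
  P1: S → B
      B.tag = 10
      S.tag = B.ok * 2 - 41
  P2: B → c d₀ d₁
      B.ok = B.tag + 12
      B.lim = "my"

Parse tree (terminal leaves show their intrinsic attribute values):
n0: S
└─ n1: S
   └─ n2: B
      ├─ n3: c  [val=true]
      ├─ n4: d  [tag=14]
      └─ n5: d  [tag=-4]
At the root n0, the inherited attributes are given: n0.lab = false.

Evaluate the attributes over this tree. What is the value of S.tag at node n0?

3

1. n0.lab = false  [given at root]
2. n1.lab = true  [true]
3. n2.tag = 10  [10]
4. n3.val = true  [terminal]
5. n4.tag = 14  [terminal]
6. n5.tag = -4  [terminal]
7. n2.ok = 22  [B.tag + 12]
8. n2.lim = "my"  ["my"]
9. n1.tag = 3  [B.ok * 2 - 41]
10. n0.tag = 3  [S₁.tag * -1 + 6]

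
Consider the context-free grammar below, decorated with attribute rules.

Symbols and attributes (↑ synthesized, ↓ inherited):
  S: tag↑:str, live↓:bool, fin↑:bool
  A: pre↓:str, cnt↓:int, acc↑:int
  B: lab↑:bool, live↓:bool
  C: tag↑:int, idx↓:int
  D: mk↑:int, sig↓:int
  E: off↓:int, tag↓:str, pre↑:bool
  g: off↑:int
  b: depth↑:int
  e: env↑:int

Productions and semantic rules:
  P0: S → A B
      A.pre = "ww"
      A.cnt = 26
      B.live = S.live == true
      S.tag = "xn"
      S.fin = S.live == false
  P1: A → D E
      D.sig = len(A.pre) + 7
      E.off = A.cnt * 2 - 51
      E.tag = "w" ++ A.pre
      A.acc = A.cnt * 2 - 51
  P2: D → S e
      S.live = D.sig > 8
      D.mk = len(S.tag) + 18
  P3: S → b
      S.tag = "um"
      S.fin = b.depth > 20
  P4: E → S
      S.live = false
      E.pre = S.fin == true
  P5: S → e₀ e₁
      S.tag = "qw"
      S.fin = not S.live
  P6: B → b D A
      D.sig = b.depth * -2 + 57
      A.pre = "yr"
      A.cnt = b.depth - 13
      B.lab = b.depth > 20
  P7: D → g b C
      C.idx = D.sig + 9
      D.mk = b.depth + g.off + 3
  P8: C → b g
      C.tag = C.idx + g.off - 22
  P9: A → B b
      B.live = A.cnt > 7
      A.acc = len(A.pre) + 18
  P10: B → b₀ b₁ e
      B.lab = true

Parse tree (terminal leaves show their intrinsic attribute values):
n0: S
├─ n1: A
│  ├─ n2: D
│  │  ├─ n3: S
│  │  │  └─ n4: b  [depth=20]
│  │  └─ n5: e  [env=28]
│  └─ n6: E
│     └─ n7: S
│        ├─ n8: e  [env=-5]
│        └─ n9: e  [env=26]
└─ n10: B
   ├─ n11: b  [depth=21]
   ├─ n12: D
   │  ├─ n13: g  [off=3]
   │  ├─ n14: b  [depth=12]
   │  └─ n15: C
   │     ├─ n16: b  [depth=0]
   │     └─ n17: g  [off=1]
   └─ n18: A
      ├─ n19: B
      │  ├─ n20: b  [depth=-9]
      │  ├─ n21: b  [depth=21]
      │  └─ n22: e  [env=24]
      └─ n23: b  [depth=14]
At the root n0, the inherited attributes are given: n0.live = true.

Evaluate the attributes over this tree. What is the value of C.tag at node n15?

3

1. n0.live = true  [given at root]
2. n1.pre = "ww"  ["ww"]
3. n1.cnt = 26  [26]
4. n2.sig = 9  [len(A.pre) + 7]
5. n3.live = true  [D.sig > 8]
6. n4.depth = 20  [terminal]
7. n3.tag = "um"  ["um"]
8. n3.fin = false  [b.depth > 20]
9. n5.env = 28  [terminal]
10. n2.mk = 20  [len(S.tag) + 18]
11. n6.off = 1  [A.cnt * 2 - 51]
12. n6.tag = "www"  ["w" ++ A.pre]
13. n7.live = false  [false]
14. n8.env = -5  [terminal]
15. n9.env = 26  [terminal]
16. n7.tag = "qw"  ["qw"]
17. n7.fin = true  [not S.live]
18. n6.pre = true  [S.fin == true]
19. n1.acc = 1  [A.cnt * 2 - 51]
20. n10.live = true  [S.live == true]
21. n11.depth = 21  [terminal]
22. n12.sig = 15  [b.depth * -2 + 57]
23. n13.off = 3  [terminal]
24. n14.depth = 12  [terminal]
25. n15.idx = 24  [D.sig + 9]
26. n16.depth = 0  [terminal]
27. n17.off = 1  [terminal]
28. n15.tag = 3  [C.idx + g.off - 22]
29. n12.mk = 18  [b.depth + g.off + 3]
30. n18.pre = "yr"  ["yr"]
31. n18.cnt = 8  [b.depth - 13]
32. n19.live = true  [A.cnt > 7]
33. n20.depth = -9  [terminal]
34. n21.depth = 21  [terminal]
35. n22.env = 24  [terminal]
36. n19.lab = true  [true]
37. n23.depth = 14  [terminal]
38. n18.acc = 20  [len(A.pre) + 18]
39. n10.lab = true  [b.depth > 20]
40. n0.tag = "xn"  ["xn"]
41. n0.fin = false  [S.live == false]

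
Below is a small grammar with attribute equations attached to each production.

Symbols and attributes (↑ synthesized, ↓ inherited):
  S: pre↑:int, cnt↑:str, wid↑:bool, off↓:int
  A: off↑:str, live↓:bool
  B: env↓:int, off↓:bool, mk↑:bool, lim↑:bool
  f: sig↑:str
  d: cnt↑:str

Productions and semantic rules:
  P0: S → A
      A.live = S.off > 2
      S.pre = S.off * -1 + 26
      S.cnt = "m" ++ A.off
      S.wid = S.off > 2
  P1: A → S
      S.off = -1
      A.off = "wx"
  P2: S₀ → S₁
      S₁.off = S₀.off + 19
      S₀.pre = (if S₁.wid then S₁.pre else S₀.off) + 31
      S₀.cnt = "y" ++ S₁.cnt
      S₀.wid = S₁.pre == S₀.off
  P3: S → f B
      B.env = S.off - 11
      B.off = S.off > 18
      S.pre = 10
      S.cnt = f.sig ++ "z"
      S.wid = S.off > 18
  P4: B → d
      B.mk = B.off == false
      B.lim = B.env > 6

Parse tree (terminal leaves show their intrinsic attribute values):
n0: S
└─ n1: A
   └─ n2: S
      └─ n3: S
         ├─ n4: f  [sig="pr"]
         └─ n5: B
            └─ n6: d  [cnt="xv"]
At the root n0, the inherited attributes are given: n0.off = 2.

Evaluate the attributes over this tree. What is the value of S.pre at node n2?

30

1. n0.off = 2  [given at root]
2. n1.live = false  [S.off > 2]
3. n2.off = -1  [-1]
4. n3.off = 18  [S₀.off + 19]
5. n4.sig = "pr"  [terminal]
6. n5.env = 7  [S.off - 11]
7. n5.off = false  [S.off > 18]
8. n6.cnt = "xv"  [terminal]
9. n5.mk = true  [B.off == false]
10. n5.lim = true  [B.env > 6]
11. n3.pre = 10  [10]
12. n3.cnt = "prz"  [f.sig ++ "z"]
13. n3.wid = false  [S.off > 18]
14. n2.pre = 30  [(if S₁.wid then S₁.pre else S₀.off) + 31]
15. n2.cnt = "yprz"  ["y" ++ S₁.cnt]
16. n2.wid = false  [S₁.pre == S₀.off]
17. n1.off = "wx"  ["wx"]
18. n0.pre = 24  [S.off * -1 + 26]
19. n0.cnt = "mwx"  ["m" ++ A.off]
20. n0.wid = false  [S.off > 2]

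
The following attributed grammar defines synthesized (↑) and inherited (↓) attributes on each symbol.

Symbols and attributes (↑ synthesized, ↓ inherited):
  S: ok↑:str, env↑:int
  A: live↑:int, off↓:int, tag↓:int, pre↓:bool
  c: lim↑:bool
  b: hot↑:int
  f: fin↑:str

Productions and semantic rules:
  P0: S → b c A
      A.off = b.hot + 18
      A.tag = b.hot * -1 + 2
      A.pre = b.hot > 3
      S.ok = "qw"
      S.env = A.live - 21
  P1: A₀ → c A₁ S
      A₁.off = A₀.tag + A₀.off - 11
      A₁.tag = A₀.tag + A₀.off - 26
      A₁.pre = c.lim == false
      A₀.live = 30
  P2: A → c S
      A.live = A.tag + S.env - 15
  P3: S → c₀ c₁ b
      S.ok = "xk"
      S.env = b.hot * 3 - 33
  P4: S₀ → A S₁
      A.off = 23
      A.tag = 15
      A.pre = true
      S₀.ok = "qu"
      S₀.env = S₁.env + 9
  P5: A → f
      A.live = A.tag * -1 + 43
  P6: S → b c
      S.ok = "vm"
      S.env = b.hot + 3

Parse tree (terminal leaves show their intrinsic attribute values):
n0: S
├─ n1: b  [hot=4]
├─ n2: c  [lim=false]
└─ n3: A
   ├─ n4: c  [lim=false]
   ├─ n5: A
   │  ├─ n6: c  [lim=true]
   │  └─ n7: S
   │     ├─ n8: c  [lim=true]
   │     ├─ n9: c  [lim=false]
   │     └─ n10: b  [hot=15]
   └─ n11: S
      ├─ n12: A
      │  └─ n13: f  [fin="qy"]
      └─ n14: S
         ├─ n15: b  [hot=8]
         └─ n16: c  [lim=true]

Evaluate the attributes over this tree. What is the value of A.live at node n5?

-9

1. n1.hot = 4  [terminal]
2. n2.lim = false  [terminal]
3. n3.off = 22  [b.hot + 18]
4. n3.tag = -2  [b.hot * -1 + 2]
5. n3.pre = true  [b.hot > 3]
6. n4.lim = false  [terminal]
7. n5.off = 9  [A₀.tag + A₀.off - 11]
8. n5.tag = -6  [A₀.tag + A₀.off - 26]
9. n5.pre = true  [c.lim == false]
10. n6.lim = true  [terminal]
11. n8.lim = true  [terminal]
12. n9.lim = false  [terminal]
13. n10.hot = 15  [terminal]
14. n7.ok = "xk"  ["xk"]
15. n7.env = 12  [b.hot * 3 - 33]
16. n5.live = -9  [A.tag + S.env - 15]
17. n12.off = 23  [23]
18. n12.tag = 15  [15]
19. n12.pre = true  [true]
20. n13.fin = "qy"  [terminal]
21. n12.live = 28  [A.tag * -1 + 43]
22. n15.hot = 8  [terminal]
23. n16.lim = true  [terminal]
24. n14.ok = "vm"  ["vm"]
25. n14.env = 11  [b.hot + 3]
26. n11.ok = "qu"  ["qu"]
27. n11.env = 20  [S₁.env + 9]
28. n3.live = 30  [30]
29. n0.ok = "qw"  ["qw"]
30. n0.env = 9  [A.live - 21]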